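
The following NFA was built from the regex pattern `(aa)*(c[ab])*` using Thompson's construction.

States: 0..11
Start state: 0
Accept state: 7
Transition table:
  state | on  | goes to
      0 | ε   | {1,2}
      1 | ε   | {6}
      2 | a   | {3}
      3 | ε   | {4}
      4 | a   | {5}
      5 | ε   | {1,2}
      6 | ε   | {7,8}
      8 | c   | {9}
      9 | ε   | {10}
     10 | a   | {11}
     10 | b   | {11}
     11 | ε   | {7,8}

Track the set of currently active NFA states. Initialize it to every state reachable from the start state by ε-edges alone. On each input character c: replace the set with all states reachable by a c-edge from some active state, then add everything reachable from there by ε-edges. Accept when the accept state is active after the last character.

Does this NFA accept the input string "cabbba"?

start: ε-closure({0}) = {0,1,2,6,7,8}
'c' @ 1: {9,10}
'a' @ 2: {7,8,11}  (accept∈set)
'b' @ 3: {}  — dead — no transitions
rest 'bba' ignored (set empty)
final: {}; accept 7 not in set

Answer: REJECT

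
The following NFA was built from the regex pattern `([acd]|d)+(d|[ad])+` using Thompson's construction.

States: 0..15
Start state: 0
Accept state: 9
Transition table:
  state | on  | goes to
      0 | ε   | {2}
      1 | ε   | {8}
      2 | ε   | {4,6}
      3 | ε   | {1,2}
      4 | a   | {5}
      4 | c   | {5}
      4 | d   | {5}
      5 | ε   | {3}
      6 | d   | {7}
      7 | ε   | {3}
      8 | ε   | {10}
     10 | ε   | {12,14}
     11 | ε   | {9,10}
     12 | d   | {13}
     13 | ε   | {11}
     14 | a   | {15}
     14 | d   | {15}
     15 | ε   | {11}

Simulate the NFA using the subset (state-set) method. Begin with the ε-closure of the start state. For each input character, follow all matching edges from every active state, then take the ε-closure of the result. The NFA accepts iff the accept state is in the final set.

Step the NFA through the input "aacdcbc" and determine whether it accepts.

initial (ε-close {0}): {0,2,4,6}
'a' @ 1: {1,2,3,4,5,6,8,10,12,14}
'a' @ 2: {1,2,3,4,5,6,8,9,10,11,12,14,15}  (accept∈set)
'c' @ 3: {1,2,3,4,5,6,8,10,12,14}
'd' @ 4: {1,2,3,4,5,6,7,8,9,10,11,12,13,14,15}  (accept∈set)
'c' @ 5: {1,2,3,4,5,6,8,10,12,14}
'b' @ 6: {}  — no active states
rest 'c' ignored (set empty)
end set {} — state 9 not in

Answer: REJECT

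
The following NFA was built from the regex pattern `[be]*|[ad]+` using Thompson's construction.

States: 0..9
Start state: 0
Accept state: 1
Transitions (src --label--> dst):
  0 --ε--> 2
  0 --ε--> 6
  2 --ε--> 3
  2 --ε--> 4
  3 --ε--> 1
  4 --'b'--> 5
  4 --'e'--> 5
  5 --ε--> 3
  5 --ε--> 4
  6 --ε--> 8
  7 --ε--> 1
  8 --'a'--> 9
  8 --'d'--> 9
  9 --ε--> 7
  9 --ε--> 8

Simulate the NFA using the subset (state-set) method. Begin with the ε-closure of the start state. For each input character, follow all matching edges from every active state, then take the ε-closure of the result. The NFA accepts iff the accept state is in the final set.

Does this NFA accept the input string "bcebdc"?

Answer: REJECT

Derivation:
initial (ε-close {0}): {0,1,2,3,4,6,8}
'b' @ 1: {1,3,4,5}  (accept∈set)
'c' @ 2: {}  — dead — no transitions
rest 'ebdc' ignored (set empty)
final: {}; accept 1 not in set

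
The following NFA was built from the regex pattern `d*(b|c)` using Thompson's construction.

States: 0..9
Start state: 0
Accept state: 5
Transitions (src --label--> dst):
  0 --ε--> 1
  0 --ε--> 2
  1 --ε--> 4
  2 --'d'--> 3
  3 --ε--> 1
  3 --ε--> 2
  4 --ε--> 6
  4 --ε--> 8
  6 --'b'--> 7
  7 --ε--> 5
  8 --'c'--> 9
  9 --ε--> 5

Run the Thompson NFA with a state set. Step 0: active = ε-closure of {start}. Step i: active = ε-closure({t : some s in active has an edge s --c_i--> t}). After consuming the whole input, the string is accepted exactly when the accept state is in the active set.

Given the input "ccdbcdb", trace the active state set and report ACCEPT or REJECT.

S₀ = ε-closure({0}) = {0,1,2,4,6,8}
'c' @ 1: {5,9}  [accepting]
'c' @ 2: {}  — state set empty
rest 'dbcdb' ignored (set empty)
end set {} — state 5 not in

Answer: REJECT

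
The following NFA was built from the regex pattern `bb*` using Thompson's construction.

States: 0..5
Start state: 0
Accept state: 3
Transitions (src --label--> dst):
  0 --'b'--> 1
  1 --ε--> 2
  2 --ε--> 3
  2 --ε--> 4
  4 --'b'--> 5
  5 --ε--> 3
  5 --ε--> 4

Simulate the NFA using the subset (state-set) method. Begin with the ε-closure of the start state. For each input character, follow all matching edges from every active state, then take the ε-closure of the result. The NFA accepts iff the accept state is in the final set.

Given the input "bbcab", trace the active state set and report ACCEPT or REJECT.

S₀ = ε-closure({0}) = {0}
'b' @ 1: {1,2,3,4}  (accept∈set)
'b' @ 2: {3,4,5}  (accept∈set)
'c' @ 3: {}  — no active states
rest 'ab' ignored (set empty)
after full input: {}  (accept=3 not in)

Answer: REJECT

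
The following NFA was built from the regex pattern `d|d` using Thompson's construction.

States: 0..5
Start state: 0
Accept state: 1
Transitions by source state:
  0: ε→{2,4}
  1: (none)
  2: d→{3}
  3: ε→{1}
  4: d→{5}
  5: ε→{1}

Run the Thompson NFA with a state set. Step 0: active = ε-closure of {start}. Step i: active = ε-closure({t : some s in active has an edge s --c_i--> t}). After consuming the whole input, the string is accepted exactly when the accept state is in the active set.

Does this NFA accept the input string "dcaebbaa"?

initial (ε-close {0}): {0,2,4}
'd' @ 1: {1,3,5}  (accept∈set)
'c' @ 2: {}  — dead — no transitions
rest 'aebbaa' ignored (set empty)
end set {} — state 1 not in

Answer: REJECT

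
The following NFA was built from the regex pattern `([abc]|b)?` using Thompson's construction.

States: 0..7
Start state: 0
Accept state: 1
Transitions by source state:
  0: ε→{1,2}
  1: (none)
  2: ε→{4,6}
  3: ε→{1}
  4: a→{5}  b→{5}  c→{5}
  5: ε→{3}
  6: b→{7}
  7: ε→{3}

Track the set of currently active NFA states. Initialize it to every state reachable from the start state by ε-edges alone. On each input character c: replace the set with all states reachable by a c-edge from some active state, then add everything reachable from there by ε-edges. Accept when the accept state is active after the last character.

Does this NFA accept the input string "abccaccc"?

S₀ = ε-closure({0}) = {0,1,2,4,6}
'a' @ 1: {1,3,5}  (accept∈set)
'b' @ 2: {}  — state set empty
rest 'ccaccc' ignored (set empty)
end set {} — state 1 not in

Answer: REJECT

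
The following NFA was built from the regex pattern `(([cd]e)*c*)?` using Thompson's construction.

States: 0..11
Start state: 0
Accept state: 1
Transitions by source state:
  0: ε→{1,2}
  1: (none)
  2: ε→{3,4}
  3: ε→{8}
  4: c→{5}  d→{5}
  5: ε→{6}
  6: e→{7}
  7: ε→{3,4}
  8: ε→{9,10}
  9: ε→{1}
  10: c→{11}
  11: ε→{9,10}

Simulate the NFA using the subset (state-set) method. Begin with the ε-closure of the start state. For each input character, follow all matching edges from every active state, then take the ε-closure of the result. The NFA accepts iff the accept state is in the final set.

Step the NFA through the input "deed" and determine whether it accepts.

Answer: REJECT

Steps:
S₀ = ε-closure({0}) = {0,1,2,3,4,8,9,10}
'd' @ 1: {5,6}
'e' @ 2: {1,3,4,7,8,9,10}  [accepting]
'e' @ 3: {}  — no active states
rest 'd' ignored (set empty)
final: {}; accept 1 not in set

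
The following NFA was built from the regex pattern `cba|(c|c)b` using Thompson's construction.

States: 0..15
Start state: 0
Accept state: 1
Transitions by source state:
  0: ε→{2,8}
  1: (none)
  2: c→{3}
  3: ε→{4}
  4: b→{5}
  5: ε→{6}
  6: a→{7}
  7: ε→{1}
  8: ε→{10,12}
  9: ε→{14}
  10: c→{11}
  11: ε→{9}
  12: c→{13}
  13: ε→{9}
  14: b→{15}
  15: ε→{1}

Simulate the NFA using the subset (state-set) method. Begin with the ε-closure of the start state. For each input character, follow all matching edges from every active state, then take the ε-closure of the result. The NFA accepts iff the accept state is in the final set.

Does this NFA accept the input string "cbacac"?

Answer: REJECT

Trace:
S₀ = ε-closure({0}) = {0,2,8,10,12}
'c' @ 1: {3,4,9,11,13,14}
'b' @ 2: {1,5,6,15}  (accept∈set)
'a' @ 3: {1,7}  (accept∈set)
'c' @ 4: {}  — state set empty
rest 'ac' ignored (set empty)
end set {} — state 1 not in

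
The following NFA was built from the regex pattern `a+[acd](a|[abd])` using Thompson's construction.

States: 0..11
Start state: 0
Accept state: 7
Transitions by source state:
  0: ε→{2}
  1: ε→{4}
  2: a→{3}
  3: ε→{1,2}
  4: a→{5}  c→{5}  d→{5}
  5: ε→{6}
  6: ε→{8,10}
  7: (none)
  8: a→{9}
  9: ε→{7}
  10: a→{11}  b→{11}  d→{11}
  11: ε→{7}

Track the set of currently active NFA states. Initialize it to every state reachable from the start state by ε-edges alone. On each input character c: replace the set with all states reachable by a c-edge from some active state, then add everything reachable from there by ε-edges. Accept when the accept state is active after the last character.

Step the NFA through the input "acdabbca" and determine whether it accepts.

Answer: REJECT

Steps:
S₀ = ε-closure({0}) = {0,2}
'a' @ 1: {1,2,3,4}
'c' @ 2: {5,6,8,10}
'd' @ 3: {7,11}  (accept∈set)
'a' @ 4: {}  — no active states
rest 'bbca' ignored (set empty)
after full input: {}  (accept=7 not in)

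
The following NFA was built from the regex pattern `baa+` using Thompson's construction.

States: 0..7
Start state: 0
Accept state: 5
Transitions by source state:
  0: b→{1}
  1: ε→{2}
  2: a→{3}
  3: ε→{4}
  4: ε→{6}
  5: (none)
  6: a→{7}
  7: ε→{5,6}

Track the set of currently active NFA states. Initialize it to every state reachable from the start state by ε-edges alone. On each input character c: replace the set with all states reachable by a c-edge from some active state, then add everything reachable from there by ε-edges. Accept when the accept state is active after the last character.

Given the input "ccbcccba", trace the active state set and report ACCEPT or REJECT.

Answer: REJECT

Trace:
S₀ = ε-closure({0}) = {0}
'c' @ 1: {}  — dead — no transitions
rest 'cbcccba' ignored (set empty)
end set {} — state 5 not in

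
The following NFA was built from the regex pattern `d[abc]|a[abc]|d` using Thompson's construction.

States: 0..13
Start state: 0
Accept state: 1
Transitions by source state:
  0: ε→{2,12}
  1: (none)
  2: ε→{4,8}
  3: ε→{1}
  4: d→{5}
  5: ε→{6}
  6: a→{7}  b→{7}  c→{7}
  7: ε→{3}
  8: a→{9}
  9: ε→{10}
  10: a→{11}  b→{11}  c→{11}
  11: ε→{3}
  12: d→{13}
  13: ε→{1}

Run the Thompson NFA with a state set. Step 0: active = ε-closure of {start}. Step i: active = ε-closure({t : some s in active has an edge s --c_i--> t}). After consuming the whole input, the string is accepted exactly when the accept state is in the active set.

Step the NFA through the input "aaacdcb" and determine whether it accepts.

Answer: REJECT

Trace:
start: ε-closure({0}) = {0,2,4,8,12}
'a' @ 1: {9,10}
'a' @ 2: {1,3,11}  ✓accept
'a' @ 3: {}  — no active states
rest 'cdcb' ignored (set empty)
end set {} — state 1 not in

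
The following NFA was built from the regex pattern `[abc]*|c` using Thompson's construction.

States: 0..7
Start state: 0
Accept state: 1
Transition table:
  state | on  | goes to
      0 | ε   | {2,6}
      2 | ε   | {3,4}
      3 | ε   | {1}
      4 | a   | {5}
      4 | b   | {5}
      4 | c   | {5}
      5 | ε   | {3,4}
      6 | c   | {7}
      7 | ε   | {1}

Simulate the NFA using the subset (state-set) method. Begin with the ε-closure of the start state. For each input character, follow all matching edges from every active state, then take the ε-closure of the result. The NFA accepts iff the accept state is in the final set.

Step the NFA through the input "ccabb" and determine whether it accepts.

Answer: ACCEPT

Derivation:
initial (ε-close {0}): {0,1,2,3,4,6}
'c' @ 1: {1,3,4,5,7}  (accept∈set)
'c' @ 2: {1,3,4,5}  (accept∈set)
'a' @ 3: {1,3,4,5}  (accept∈set)
'b' @ 4: {1,3,4,5}  (accept∈set)
'b' @ 5: {1,3,4,5}  (accept∈set)
end set {1,3,4,5} — state 1 in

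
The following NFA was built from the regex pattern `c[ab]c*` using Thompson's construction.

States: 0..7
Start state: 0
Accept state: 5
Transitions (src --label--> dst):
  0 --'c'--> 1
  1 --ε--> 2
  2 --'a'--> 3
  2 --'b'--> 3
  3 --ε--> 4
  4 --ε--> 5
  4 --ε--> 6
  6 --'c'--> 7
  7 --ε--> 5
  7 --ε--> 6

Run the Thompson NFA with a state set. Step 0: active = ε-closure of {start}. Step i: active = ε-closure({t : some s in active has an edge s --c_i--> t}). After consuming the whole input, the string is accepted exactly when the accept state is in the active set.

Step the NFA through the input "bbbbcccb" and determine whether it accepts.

initial (ε-close {0}): {0}
'b' @ 1: {}  — no active states
rest 'bbbcccb' ignored (set empty)
final: {}; accept 5 not in set

Answer: REJECT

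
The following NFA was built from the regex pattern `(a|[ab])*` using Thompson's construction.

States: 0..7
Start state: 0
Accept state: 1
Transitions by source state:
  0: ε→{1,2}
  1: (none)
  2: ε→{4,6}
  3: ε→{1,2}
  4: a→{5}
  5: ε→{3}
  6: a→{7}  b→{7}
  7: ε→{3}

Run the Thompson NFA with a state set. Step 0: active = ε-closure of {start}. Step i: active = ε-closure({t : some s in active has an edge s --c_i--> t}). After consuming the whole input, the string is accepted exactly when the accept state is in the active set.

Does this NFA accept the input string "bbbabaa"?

start: ε-closure({0}) = {0,1,2,4,6}
'b' @ 1: {1,2,3,4,6,7}  [accepting]
'b' @ 2: {1,2,3,4,6,7}  [accepting]
'b' @ 3: {1,2,3,4,6,7}  [accepting]
'a' @ 4: {1,2,3,4,5,6,7}  [accepting]
'b' @ 5: {1,2,3,4,6,7}  [accepting]
'a' @ 6: {1,2,3,4,5,6,7}  [accepting]
'a' @ 7: {1,2,3,4,5,6,7}  [accepting]
final: {1,2,3,4,5,6,7}; accept 1 in set

Answer: ACCEPT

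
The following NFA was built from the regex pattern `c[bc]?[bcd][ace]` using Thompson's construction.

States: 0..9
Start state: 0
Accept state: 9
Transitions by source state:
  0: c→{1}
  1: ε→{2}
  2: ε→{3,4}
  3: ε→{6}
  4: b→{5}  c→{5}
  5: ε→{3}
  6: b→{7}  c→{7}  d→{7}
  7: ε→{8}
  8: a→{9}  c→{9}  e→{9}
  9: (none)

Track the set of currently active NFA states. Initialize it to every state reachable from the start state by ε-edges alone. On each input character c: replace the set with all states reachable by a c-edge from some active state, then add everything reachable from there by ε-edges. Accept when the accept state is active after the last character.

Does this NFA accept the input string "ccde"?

start: ε-closure({0}) = {0}
'c' @ 1: {1,2,3,4,6}
'c' @ 2: {3,5,6,7,8}
'd' @ 3: {7,8}
'e' @ 4: {9}  ✓accept
end set {9} — state 9 in

Answer: ACCEPT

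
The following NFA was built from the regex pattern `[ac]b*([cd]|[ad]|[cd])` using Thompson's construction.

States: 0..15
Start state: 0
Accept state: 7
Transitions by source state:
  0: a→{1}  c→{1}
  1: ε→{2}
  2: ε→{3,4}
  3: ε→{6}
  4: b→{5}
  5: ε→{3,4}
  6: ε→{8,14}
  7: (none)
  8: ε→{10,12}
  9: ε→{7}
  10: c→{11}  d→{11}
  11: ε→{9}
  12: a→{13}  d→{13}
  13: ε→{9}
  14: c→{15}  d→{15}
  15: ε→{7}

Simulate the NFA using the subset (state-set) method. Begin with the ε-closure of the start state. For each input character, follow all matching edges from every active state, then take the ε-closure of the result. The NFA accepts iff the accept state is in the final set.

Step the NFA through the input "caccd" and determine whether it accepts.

Answer: REJECT

Trace:
S₀ = ε-closure({0}) = {0}
'c' @ 1: {1,2,3,4,6,8,10,12,14}
'a' @ 2: {7,9,13}  ✓accept
'c' @ 3: {}  — state set empty
rest 'cd' ignored (set empty)
final: {}; accept 7 not in set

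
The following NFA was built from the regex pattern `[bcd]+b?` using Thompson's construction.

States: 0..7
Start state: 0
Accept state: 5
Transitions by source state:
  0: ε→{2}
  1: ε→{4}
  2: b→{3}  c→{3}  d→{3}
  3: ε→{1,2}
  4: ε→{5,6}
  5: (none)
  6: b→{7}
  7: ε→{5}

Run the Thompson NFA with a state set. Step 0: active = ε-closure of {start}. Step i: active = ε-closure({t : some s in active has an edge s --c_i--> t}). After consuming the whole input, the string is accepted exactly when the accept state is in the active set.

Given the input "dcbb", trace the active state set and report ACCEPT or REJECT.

Answer: ACCEPT

Derivation:
S₀ = ε-closure({0}) = {0,2}
'd' @ 1: {1,2,3,4,5,6}  ✓accept
'c' @ 2: {1,2,3,4,5,6}  ✓accept
'b' @ 3: {1,2,3,4,5,6,7}  ✓accept
'b' @ 4: {1,2,3,4,5,6,7}  ✓accept
after full input: {1,2,3,4,5,6,7}  (accept=5 in)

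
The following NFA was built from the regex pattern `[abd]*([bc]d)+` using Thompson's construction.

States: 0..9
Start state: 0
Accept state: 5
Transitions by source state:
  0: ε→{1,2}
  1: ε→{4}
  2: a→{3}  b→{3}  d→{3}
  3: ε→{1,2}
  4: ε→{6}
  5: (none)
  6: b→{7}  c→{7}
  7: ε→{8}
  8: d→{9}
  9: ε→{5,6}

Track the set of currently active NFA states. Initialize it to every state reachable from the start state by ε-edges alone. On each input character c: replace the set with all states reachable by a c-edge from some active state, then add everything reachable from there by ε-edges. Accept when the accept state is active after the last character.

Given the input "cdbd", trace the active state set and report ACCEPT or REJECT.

initial (ε-close {0}): {0,1,2,4,6}
'c' @ 1: {7,8}
'd' @ 2: {5,6,9}  ✓accept
'b' @ 3: {7,8}
'd' @ 4: {5,6,9}  ✓accept
after full input: {5,6,9}  (accept=5 in)

Answer: ACCEPT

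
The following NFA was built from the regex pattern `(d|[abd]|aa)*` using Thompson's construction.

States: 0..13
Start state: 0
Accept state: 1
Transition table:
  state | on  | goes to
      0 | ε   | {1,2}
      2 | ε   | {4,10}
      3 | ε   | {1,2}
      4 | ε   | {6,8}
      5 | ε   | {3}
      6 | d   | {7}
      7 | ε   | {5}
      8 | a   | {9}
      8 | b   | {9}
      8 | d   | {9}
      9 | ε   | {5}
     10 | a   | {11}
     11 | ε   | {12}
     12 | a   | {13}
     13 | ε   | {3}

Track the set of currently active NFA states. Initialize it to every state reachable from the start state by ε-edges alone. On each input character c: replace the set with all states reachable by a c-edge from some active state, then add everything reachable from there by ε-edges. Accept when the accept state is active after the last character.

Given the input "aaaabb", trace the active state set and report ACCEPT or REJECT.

Answer: ACCEPT

Trace:
S₀ = ε-closure({0}) = {0,1,2,4,6,8,10}
'a' @ 1: {1,2,3,4,5,6,8,9,10,11,12}  ✓accept
'a' @ 2: {1,2,3,4,5,6,8,9,10,11,12,13}  ✓accept
'a' @ 3: {1,2,3,4,5,6,8,9,10,11,12,13}  ✓accept
'a' @ 4: {1,2,3,4,5,6,8,9,10,11,12,13}  ✓accept
'b' @ 5: {1,2,3,4,5,6,8,9,10}  ✓accept
'b' @ 6: {1,2,3,4,5,6,8,9,10}  ✓accept
final: {1,2,3,4,5,6,8,9,10}; accept 1 in set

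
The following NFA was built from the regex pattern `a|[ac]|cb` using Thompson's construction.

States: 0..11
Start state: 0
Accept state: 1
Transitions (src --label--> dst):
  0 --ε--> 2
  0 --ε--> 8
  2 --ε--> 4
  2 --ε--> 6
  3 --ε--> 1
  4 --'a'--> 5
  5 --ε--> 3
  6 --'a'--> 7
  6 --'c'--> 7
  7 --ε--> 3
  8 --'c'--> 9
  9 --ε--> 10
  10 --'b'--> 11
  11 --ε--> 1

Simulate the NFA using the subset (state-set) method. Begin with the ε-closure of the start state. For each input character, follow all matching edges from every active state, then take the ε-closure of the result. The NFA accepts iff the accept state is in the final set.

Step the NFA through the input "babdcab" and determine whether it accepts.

Answer: REJECT

Trace:
initial (ε-close {0}): {0,2,4,6,8}
'b' @ 1: {}  — no active states
rest 'abdcab' ignored (set empty)
end set {} — state 1 not in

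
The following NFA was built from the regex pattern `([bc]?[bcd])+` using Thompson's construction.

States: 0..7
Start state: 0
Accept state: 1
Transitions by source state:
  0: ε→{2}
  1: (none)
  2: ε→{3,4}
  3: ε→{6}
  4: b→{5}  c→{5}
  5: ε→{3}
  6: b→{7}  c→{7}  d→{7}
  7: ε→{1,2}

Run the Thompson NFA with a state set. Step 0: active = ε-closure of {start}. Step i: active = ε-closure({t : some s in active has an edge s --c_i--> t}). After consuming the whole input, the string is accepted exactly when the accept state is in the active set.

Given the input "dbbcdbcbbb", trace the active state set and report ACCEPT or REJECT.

S₀ = ε-closure({0}) = {0,2,3,4,6}
'd' @ 1: {1,2,3,4,6,7}  ✓accept
'b' @ 2: {1,2,3,4,5,6,7}  ✓accept
'b' @ 3: {1,2,3,4,5,6,7}  ✓accept
'c' @ 4: {1,2,3,4,5,6,7}  ✓accept
'd' @ 5: {1,2,3,4,6,7}  ✓accept
'b' @ 6: {1,2,3,4,5,6,7}  ✓accept
'c' @ 7: {1,2,3,4,5,6,7}  ✓accept
'b' @ 8: {1,2,3,4,5,6,7}  ✓accept
'b' @ 9: {1,2,3,4,5,6,7}  ✓accept
'b' @ 10: {1,2,3,4,5,6,7}  ✓accept
end set {1,2,3,4,5,6,7} — state 1 in

Answer: ACCEPT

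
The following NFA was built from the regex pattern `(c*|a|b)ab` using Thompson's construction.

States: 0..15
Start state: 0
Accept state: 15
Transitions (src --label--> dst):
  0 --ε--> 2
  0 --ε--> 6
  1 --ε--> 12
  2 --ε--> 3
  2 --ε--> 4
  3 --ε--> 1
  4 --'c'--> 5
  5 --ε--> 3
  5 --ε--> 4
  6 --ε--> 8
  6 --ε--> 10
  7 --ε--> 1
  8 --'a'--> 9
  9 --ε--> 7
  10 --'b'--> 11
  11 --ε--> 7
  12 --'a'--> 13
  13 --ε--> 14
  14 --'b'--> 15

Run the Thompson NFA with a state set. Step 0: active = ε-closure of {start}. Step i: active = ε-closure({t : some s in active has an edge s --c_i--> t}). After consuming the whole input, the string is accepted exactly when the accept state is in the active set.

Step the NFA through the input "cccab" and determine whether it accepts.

S₀ = ε-closure({0}) = {0,1,2,3,4,6,8,10,12}
'c' @ 1: {1,3,4,5,12}
'c' @ 2: {1,3,4,5,12}
'c' @ 3: {1,3,4,5,12}
'a' @ 4: {13,14}
'b' @ 5: {15}  [accepting]
end set {15} — state 15 in

Answer: ACCEPT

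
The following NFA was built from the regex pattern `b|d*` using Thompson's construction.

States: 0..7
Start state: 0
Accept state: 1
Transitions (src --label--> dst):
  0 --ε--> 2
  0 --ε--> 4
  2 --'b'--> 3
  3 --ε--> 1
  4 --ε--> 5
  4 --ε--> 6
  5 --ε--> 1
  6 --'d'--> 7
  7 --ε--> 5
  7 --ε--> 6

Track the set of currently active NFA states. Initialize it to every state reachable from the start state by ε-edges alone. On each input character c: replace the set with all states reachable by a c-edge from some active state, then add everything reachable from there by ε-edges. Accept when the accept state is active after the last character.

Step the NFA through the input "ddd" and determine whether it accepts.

initial (ε-close {0}): {0,1,2,4,5,6}
'd' @ 1: {1,5,6,7}  ✓accept
'd' @ 2: {1,5,6,7}  ✓accept
'd' @ 3: {1,5,6,7}  ✓accept
after full input: {1,5,6,7}  (accept=1 in)

Answer: ACCEPT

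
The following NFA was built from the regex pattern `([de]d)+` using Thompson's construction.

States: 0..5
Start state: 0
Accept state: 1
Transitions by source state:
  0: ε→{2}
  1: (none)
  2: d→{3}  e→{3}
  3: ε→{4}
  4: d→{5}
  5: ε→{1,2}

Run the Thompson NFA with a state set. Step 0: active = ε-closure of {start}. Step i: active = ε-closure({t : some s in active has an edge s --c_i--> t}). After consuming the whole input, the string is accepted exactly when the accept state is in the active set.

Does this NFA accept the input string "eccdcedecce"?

Answer: REJECT

Trace:
initial (ε-close {0}): {0,2}
'e' @ 1: {3,4}
'c' @ 2: {}  — state set empty
rest 'cdcedecce' ignored (set empty)
end set {} — state 1 not in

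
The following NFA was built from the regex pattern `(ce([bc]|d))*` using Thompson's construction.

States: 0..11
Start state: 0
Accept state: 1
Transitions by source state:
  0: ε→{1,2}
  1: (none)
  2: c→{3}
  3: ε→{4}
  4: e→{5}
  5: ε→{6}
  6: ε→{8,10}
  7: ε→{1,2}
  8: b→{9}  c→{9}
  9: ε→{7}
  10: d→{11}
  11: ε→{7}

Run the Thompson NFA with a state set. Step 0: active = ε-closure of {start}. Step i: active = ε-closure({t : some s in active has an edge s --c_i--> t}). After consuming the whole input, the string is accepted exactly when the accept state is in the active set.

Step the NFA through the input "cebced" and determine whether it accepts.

initial (ε-close {0}): {0,1,2}
'c' @ 1: {3,4}
'e' @ 2: {5,6,8,10}
'b' @ 3: {1,2,7,9}  ✓accept
'c' @ 4: {3,4}
'e' @ 5: {5,6,8,10}
'd' @ 6: {1,2,7,11}  ✓accept
final: {1,2,7,11}; accept 1 in set

Answer: ACCEPT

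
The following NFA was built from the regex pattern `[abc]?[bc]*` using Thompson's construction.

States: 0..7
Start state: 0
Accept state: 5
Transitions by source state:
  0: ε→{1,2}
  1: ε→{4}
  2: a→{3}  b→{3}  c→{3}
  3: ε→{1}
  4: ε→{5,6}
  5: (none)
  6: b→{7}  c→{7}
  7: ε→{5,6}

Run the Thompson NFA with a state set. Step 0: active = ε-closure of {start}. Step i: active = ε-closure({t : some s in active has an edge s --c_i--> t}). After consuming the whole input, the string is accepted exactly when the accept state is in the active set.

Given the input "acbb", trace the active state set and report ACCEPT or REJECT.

Answer: ACCEPT

Derivation:
initial (ε-close {0}): {0,1,2,4,5,6}
'a' @ 1: {1,3,4,5,6}  ✓accept
'c' @ 2: {5,6,7}  ✓accept
'b' @ 3: {5,6,7}  ✓accept
'b' @ 4: {5,6,7}  ✓accept
end set {5,6,7} — state 5 in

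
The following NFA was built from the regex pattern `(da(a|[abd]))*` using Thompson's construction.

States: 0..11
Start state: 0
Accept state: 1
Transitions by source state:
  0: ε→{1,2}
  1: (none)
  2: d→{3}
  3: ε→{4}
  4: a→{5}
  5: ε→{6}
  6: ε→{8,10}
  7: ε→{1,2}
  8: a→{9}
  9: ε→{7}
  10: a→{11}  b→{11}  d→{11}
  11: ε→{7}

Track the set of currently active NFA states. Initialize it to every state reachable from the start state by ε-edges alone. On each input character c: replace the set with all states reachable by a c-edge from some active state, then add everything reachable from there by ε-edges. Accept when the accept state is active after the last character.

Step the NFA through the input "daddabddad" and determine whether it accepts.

Answer: REJECT

Trace:
S₀ = ε-closure({0}) = {0,1,2}
'd' @ 1: {3,4}
'a' @ 2: {5,6,8,10}
'd' @ 3: {1,2,7,11}  ✓accept
'd' @ 4: {3,4}
'a' @ 5: {5,6,8,10}
'b' @ 6: {1,2,7,11}  ✓accept
'd' @ 7: {3,4}
'd' @ 8: {}  — dead — no transitions
rest 'ad' ignored (set empty)
final: {}; accept 1 not in set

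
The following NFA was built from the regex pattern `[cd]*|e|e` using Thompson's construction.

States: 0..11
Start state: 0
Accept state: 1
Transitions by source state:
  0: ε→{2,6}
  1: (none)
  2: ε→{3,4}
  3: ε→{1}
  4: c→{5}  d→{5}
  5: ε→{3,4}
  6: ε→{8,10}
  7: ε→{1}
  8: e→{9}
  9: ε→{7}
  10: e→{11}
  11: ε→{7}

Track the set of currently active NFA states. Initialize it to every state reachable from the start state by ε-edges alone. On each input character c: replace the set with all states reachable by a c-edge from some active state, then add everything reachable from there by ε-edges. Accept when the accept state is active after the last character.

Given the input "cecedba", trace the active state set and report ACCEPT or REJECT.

start: ε-closure({0}) = {0,1,2,3,4,6,8,10}
'c' @ 1: {1,3,4,5}  [accepting]
'e' @ 2: {}  — state set empty
rest 'cedba' ignored (set empty)
final: {}; accept 1 not in set

Answer: REJECT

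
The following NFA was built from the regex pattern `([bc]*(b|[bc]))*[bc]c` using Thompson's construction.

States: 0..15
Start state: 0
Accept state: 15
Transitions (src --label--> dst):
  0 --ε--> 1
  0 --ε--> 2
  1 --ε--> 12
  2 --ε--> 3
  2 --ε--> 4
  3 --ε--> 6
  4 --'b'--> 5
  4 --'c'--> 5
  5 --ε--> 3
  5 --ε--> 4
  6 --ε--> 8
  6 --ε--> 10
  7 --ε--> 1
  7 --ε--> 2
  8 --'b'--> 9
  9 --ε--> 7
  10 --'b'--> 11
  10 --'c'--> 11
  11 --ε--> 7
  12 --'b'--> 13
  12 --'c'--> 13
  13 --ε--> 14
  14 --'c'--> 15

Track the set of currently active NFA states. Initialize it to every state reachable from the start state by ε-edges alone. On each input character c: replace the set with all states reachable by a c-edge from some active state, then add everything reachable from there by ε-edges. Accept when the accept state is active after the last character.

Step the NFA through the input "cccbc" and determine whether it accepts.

initial (ε-close {0}): {0,1,2,3,4,6,8,10,12}
'c' @ 1: {1,2,3,4,5,6,7,8,10,11,12,13,14}
'c' @ 2: {1,2,3,4,5,6,7,8,10,11,12,13,14,15}  [accepting]
'c' @ 3: {1,2,3,4,5,6,7,8,10,11,12,13,14,15}  [accepting]
'b' @ 4: {1,2,3,4,5,6,7,8,9,10,11,12,13,14}
'c' @ 5: {1,2,3,4,5,6,7,8,10,11,12,13,14,15}  [accepting]
final: {1,2,3,4,5,6,7,8,10,11,12,13,14,15}; accept 15 in set

Answer: ACCEPT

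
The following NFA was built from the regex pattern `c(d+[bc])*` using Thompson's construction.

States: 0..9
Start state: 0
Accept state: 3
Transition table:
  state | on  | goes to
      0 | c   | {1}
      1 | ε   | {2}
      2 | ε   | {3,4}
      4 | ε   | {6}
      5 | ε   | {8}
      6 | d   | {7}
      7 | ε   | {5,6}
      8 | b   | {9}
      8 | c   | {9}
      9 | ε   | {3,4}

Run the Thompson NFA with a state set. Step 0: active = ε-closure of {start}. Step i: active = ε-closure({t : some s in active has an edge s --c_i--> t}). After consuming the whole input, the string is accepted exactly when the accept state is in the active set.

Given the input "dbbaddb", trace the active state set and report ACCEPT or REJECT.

Answer: REJECT

Steps:
start: ε-closure({0}) = {0}
'd' @ 1: {}  — no active states
rest 'bbaddb' ignored (set empty)
final: {}; accept 3 not in set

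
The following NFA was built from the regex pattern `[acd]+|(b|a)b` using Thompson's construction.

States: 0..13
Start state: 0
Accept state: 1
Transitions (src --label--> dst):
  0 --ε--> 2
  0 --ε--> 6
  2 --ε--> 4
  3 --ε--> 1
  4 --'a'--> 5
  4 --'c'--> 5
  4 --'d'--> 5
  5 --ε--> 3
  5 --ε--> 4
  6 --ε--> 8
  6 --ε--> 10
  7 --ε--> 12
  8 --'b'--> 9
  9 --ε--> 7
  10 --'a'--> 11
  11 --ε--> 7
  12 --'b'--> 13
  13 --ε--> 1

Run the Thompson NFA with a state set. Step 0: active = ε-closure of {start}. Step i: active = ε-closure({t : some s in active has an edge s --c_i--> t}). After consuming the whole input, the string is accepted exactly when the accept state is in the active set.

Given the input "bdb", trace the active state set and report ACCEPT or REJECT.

Answer: REJECT

Steps:
initial (ε-close {0}): {0,2,4,6,8,10}
'b' @ 1: {7,9,12}
'd' @ 2: {}  — dead — no transitions
rest 'b' ignored (set empty)
after full input: {}  (accept=1 not in)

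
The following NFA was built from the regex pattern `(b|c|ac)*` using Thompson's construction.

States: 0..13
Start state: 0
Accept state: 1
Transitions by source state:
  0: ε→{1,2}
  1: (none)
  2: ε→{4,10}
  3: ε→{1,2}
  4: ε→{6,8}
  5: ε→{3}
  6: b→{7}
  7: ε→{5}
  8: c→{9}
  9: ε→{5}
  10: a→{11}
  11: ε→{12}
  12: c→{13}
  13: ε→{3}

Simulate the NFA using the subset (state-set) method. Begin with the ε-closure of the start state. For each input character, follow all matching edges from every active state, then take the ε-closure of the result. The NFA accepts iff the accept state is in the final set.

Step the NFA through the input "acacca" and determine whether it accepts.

Answer: REJECT

Derivation:
initial (ε-close {0}): {0,1,2,4,6,8,10}
'a' @ 1: {11,12}
'c' @ 2: {1,2,3,4,6,8,10,13}  ✓accept
'a' @ 3: {11,12}
'c' @ 4: {1,2,3,4,6,8,10,13}  ✓accept
'c' @ 5: {1,2,3,4,5,6,8,9,10}  ✓accept
'a' @ 6: {11,12}
final: {11,12}; accept 1 not in set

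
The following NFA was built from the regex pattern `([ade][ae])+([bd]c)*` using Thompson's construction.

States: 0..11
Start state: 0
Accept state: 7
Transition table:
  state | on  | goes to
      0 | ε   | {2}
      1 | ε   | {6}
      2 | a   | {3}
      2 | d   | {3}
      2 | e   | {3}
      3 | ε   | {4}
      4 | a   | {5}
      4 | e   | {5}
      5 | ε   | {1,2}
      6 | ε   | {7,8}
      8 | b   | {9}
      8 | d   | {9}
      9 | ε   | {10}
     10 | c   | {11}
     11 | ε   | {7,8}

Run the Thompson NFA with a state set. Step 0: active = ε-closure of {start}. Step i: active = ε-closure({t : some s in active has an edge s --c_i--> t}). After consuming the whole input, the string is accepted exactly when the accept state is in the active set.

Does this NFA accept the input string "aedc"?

start: ε-closure({0}) = {0,2}
'a' @ 1: {3,4}
'e' @ 2: {1,2,5,6,7,8}  [accepting]
'd' @ 3: {3,4,9,10}
'c' @ 4: {7,8,11}  [accepting]
final: {7,8,11}; accept 7 in set

Answer: ACCEPT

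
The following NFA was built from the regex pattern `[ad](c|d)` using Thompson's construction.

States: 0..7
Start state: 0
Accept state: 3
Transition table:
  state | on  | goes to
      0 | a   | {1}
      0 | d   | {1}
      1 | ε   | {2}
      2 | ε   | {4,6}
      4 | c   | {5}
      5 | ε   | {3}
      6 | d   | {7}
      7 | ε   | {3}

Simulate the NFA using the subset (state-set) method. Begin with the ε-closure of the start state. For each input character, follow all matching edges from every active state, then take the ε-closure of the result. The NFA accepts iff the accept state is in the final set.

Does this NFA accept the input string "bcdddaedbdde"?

start: ε-closure({0}) = {0}
'b' @ 1: {}  — state set empty
rest 'cdddaedbdde' ignored (set empty)
end set {} — state 3 not in

Answer: REJECT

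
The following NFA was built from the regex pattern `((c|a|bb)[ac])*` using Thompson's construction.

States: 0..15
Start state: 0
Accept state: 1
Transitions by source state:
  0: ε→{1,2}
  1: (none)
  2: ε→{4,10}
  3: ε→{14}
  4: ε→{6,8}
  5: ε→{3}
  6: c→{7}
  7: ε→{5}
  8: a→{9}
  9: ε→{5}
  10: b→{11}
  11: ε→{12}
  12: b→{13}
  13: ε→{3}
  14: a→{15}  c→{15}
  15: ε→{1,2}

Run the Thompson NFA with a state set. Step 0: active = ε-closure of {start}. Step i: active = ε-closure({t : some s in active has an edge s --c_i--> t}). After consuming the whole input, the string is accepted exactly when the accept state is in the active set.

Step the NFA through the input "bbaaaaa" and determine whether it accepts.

Answer: ACCEPT

Steps:
S₀ = ε-closure({0}) = {0,1,2,4,6,8,10}
'b' @ 1: {11,12}
'b' @ 2: {3,13,14}
'a' @ 3: {1,2,4,6,8,10,15}  ✓accept
'a' @ 4: {3,5,9,14}
'a' @ 5: {1,2,4,6,8,10,15}  ✓accept
'a' @ 6: {3,5,9,14}
'a' @ 7: {1,2,4,6,8,10,15}  ✓accept
after full input: {1,2,4,6,8,10,15}  (accept=1 in)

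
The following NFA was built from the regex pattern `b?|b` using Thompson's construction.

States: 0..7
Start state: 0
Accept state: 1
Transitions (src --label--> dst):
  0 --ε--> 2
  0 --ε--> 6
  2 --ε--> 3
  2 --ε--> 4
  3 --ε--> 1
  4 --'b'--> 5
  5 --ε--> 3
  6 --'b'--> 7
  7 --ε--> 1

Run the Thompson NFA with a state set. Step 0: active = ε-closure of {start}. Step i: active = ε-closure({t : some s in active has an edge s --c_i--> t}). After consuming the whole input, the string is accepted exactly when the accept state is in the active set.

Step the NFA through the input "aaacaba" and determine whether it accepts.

Answer: REJECT

Derivation:
initial (ε-close {0}): {0,1,2,3,4,6}
'a' @ 1: {}  — dead — no transitions
rest 'aacaba' ignored (set empty)
final: {}; accept 1 not in set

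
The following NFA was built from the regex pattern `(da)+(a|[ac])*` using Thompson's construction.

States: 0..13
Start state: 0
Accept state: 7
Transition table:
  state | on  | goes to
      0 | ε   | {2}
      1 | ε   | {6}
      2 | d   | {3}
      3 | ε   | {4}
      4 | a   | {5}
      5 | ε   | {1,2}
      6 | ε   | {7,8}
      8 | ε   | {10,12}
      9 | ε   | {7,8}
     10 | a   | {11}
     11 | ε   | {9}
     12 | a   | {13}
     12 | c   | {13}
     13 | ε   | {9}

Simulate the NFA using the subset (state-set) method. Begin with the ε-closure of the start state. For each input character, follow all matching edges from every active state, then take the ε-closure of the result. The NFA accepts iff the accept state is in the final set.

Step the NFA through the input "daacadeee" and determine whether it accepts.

Answer: REJECT

Trace:
start: ε-closure({0}) = {0,2}
'd' @ 1: {3,4}
'a' @ 2: {1,2,5,6,7,8,10,12}  (accept∈set)
'a' @ 3: {7,8,9,10,11,12,13}  (accept∈set)
'c' @ 4: {7,8,9,10,12,13}  (accept∈set)
'a' @ 5: {7,8,9,10,11,12,13}  (accept∈set)
'd' @ 6: {}  — state set empty
rest 'eee' ignored (set empty)
final: {}; accept 7 not in set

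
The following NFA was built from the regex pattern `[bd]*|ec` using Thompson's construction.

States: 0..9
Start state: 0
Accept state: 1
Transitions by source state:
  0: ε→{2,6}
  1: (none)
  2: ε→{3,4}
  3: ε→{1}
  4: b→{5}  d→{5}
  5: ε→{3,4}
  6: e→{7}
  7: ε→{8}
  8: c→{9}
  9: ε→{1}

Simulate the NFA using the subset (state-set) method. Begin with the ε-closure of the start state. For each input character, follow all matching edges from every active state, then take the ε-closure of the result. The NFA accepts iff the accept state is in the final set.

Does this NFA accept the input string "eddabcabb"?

Answer: REJECT

Steps:
initial (ε-close {0}): {0,1,2,3,4,6}
'e' @ 1: {7,8}
'd' @ 2: {}  — dead — no transitions
rest 'dabcabb' ignored (set empty)
after full input: {}  (accept=1 not in)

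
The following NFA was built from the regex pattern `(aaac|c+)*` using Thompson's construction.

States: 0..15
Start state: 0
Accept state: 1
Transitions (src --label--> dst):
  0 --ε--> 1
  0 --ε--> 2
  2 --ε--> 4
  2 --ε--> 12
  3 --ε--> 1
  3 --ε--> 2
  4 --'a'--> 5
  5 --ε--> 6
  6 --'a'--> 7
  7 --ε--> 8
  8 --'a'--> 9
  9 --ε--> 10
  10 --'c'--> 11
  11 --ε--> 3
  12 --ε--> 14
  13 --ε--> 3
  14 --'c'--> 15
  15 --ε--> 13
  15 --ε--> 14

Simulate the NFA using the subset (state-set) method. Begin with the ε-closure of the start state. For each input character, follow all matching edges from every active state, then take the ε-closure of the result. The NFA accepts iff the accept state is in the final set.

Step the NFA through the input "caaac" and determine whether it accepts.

Answer: ACCEPT

Steps:
start: ε-closure({0}) = {0,1,2,4,12,14}
'c' @ 1: {1,2,3,4,12,13,14,15}  (accept∈set)
'a' @ 2: {5,6}
'a' @ 3: {7,8}
'a' @ 4: {9,10}
'c' @ 5: {1,2,3,4,11,12,14}  (accept∈set)
final: {1,2,3,4,11,12,14}; accept 1 in set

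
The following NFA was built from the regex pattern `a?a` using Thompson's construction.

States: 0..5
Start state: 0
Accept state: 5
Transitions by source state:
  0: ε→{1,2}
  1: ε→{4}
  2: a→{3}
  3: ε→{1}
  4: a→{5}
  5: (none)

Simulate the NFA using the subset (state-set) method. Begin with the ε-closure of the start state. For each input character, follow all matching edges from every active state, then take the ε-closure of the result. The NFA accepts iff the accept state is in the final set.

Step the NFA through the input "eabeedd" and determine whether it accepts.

Answer: REJECT

Trace:
start: ε-closure({0}) = {0,1,2,4}
'e' @ 1: {}  — no active states
rest 'abeedd' ignored (set empty)
after full input: {}  (accept=5 not in)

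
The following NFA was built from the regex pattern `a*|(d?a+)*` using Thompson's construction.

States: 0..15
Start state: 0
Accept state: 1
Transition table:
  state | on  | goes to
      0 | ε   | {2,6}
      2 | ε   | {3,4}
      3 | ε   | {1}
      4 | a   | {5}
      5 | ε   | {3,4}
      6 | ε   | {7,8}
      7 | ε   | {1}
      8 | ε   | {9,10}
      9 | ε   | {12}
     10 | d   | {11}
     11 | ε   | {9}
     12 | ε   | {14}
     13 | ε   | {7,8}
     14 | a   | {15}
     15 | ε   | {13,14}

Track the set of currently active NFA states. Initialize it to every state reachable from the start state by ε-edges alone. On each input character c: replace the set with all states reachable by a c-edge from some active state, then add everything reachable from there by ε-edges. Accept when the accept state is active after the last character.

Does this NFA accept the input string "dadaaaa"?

S₀ = ε-closure({0}) = {0,1,2,3,4,6,7,8,9,10,12,14}
'd' @ 1: {9,11,12,14}
'a' @ 2: {1,7,8,9,10,12,13,14,15}  (accept∈set)
'd' @ 3: {9,11,12,14}
'a' @ 4: {1,7,8,9,10,12,13,14,15}  (accept∈set)
'a' @ 5: {1,7,8,9,10,12,13,14,15}  (accept∈set)
'a' @ 6: {1,7,8,9,10,12,13,14,15}  (accept∈set)
'a' @ 7: {1,7,8,9,10,12,13,14,15}  (accept∈set)
final: {1,7,8,9,10,12,13,14,15}; accept 1 in set

Answer: ACCEPT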